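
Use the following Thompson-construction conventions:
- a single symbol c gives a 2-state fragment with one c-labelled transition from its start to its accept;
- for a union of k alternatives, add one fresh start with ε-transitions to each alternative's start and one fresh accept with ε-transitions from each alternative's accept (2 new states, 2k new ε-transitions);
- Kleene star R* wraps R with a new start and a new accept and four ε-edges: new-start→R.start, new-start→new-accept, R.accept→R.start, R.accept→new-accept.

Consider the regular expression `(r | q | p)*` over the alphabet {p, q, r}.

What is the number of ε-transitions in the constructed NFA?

Recursing over subexpressions:
Each of the 3 symbol leaves contributes 0 ε-transitions.
  r | q | p : 6 ε-transitions
  (r | q | p)* : 10 ε-transitions

10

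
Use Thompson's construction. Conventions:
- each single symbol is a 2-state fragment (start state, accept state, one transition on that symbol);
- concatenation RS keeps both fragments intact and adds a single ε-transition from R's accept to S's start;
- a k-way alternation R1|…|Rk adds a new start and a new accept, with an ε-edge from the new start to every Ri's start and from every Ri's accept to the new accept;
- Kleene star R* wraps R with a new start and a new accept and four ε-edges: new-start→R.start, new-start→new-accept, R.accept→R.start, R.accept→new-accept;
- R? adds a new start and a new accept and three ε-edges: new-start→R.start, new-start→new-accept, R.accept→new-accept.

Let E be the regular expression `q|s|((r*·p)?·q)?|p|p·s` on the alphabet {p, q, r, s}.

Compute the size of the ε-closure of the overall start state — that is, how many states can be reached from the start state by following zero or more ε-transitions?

Compute the ε-closure size of each fragment's start state recursively; a symbol fragment's start has no outgoing ε-edge, so its closure is just itself (size 1).
  r* — new start has ε-edges to the inner start and to the new accept, so |closure| = 2 + 1 = 3
  r*·p — |closure| = 3 + 1 = 4 (closure spills across the concat boundary because the left factor accepts ε)
  (r*·p)? — |closure| = 1 (new start) + 4 (body) + 1 (new accept, via ε) = 6
  (r*·p)?·q — |closure| = 6 + 1 = 7 (closure spills across the concat boundary because the left factor accepts ε)
  ((r*·p)?·q)? — |closure| = 1 (new start) + 7 (body) + 1 (new accept, via ε) = 9
  p·s — |closure| equals the left operand's closure size = 1 (its accept is not ε-reachable, so the closure stops there)
  q|s|((r*·p)?·q)?|p|p·s — new start ε-reaches every alternative's start; at least one alternative accepts ε, so the union's new accept is reached too: |closure| = 1 + 1 + 1 + 9 + 1 + 1 + 1 = 15

15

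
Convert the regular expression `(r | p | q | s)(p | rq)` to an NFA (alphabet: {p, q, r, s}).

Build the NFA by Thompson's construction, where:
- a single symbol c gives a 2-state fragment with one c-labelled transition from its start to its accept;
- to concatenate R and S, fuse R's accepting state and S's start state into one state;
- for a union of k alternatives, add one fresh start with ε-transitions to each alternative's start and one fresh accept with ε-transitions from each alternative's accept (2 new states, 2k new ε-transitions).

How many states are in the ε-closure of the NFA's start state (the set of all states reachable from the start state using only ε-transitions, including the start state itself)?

5

Work bottom-up. For each fragment F, track |ε-closure(F.start)| and whether F's accept lies in that closure (i.e. whether F accepts ε). A single-symbol fragment has closure size 1 and does not accept ε.
  r | p | q | s : C = 1 + 1 + 1 + 1 + 1 = 5 (the new accept is not ε-reachable since no branch accepts ε)
  rq : same as the first factor's closure: C = 1
  p | rq : C = 1 + 1 + 1 = 3 (the new accept is not ε-reachable since no branch accepts ε)
  (r | p | q | s)(p | rq) : same as the first factor's closure: C = 5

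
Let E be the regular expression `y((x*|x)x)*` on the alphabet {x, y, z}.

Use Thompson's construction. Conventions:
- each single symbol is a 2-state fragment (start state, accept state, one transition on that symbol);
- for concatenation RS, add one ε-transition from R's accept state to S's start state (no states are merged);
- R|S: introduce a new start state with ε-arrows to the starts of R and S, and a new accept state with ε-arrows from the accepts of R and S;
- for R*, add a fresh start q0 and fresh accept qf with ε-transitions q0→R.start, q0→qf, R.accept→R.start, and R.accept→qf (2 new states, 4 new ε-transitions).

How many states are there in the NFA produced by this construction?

Bottom-up over the parse tree:
Each of the 4 symbol leaves contributes a 2-state fragment.
  x* — 4 states
  x*|x — 8 states
  (x*|x)x — 10 states
  ((x*|x)x)* — 12 states
  y((x*|x)x)* — 14 states

14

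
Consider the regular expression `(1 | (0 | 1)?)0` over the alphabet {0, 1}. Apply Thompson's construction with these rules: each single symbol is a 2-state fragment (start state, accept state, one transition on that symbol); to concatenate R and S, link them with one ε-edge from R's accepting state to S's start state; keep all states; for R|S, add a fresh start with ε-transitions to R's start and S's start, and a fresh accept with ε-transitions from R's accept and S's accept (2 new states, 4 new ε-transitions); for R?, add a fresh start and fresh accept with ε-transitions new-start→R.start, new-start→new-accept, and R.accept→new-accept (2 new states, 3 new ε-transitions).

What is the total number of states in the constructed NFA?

14

Recursing over subexpressions:
Each of the 4 symbol leaves contributes a 2-state fragment.
  0 | 1 → 6 states
  (0 | 1)? → 8 states
  1 | (0 | 1)? → 12 states
  (1 | (0 | 1)?)0 → 14 states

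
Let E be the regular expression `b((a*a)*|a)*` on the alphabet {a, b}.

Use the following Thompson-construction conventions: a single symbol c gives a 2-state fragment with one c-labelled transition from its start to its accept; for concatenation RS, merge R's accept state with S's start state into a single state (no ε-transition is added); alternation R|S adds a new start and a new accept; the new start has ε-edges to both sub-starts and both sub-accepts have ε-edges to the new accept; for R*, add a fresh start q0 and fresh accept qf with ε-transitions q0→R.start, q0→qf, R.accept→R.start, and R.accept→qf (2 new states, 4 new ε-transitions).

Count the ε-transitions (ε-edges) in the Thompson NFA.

Per subexpression:
Each of the 4 symbol leaves contributes 0 ε-transitions.
  a* = 4 ε-transitions
  a*a = 4 ε-transitions
  (a*a)* = 8 ε-transitions
  (a*a)*|a = 12 ε-transitions
  ((a*a)*|a)* = 16 ε-transitions
  b((a*a)*|a)* = 16 ε-transitions

16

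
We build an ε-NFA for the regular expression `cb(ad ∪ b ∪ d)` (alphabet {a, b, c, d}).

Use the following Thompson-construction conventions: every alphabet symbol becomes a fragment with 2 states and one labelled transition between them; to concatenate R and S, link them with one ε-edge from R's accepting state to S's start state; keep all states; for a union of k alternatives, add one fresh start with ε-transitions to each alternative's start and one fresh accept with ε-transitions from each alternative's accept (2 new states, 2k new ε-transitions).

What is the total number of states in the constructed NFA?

14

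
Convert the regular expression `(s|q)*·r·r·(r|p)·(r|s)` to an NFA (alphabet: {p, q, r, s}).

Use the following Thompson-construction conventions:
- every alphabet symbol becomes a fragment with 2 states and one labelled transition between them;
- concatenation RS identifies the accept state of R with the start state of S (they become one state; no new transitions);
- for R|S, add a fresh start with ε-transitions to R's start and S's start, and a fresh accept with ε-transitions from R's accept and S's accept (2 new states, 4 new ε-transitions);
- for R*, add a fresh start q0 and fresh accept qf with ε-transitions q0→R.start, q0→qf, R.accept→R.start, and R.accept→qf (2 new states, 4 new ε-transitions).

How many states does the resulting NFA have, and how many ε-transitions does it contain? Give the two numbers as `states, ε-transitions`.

20, 16

Recursing over subexpressions:
Each of the 8 symbol leaves contributes 2 states and 0 ε-transitions.
  s|q : 6 states, 4 ε-transitions
  (s|q)* : 8 states, 8 ε-transitions
  r|p : 6 states, 4 ε-transitions
  r|s : 6 states, 4 ε-transitions
  (s|q)*·r·r·(r|p)·(r|s) : 20 states, 16 ε-transitions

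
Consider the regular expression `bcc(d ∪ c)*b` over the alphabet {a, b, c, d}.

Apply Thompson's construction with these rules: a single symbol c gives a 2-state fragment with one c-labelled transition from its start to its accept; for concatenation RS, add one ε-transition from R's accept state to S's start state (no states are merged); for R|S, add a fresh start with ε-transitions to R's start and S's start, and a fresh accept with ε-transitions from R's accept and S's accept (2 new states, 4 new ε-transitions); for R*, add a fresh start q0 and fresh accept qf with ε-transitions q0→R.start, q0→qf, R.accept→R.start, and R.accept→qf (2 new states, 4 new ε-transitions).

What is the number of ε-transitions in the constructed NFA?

12

Bottom-up over the parse tree:
Each of the 6 symbol leaves contributes 0 ε-transitions.
  d ∪ c → 4 ε-transitions
  (d ∪ c)* → 8 ε-transitions
  bcc(d ∪ c)*b → 12 ε-transitions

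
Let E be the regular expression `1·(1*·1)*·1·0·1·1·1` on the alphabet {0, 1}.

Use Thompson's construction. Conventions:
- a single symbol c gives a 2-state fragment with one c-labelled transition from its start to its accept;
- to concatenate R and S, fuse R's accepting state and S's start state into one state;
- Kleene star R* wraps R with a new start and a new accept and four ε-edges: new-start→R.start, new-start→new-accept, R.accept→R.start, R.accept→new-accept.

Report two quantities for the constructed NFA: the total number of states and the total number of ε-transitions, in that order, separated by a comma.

Recursing over subexpressions:
Each of the 8 symbol leaves contributes 2 states and 0 ε-transitions.
  1* : 4 states, 4 ε-transitions
  1*·1 : 5 states, 4 ε-transitions
  (1*·1)* : 7 states, 8 ε-transitions
  1·(1*·1)*·1·0·1·1·1 : 13 states, 8 ε-transitions

13, 8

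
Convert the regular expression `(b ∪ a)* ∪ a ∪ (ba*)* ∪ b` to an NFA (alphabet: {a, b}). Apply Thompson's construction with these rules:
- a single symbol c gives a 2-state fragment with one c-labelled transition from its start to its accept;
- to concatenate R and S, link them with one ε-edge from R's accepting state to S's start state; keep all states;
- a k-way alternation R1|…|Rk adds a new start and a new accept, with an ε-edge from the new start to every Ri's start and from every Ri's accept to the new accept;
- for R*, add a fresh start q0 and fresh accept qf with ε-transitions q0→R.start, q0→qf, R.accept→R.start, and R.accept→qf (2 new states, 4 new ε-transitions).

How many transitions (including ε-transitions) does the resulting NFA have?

Building bottom-up:
Each of the 6 symbol leaves contributes 1 transition (1 symbol, 0 ε).
  b ∪ a = 6 transitions (2 symbol, 4 ε)
  (b ∪ a)* = 10 transitions (2 symbol, 8 ε)
  a* = 5 transitions (1 symbol, 4 ε)
  ba* = 7 transitions (2 symbol, 5 ε)
  (ba*)* = 11 transitions (2 symbol, 9 ε)
  (b ∪ a)* ∪ a ∪ (ba*)* ∪ b = 31 transitions (6 symbol, 25 ε)

31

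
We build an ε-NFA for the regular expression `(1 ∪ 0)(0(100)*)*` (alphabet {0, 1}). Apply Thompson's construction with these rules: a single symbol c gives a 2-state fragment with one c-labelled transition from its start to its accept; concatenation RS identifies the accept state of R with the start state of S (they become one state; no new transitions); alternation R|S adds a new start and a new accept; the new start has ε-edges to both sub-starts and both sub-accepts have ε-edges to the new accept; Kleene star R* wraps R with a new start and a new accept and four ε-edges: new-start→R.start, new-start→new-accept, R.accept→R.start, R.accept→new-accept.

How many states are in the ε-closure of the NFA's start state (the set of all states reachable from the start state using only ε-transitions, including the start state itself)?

Let C(F) = |ε-closure(F.start)| within fragment F, and note whether F accepts ε. Symbol fragments have C = 1 and do not accept ε. Then:
  1 ∪ 0 : C = 1 + 1 + 1 = 3 (the new accept is not ε-reachable since no branch accepts ε)
  100 : C equals the left operand's closure size = 1 (its accept is not ε-reachable, so the closure stops there)
  (100)* : new start has ε-edges to the inner start and to the new accept, so C = 2 + 1 = 3
  0(100)* : C equals the left operand's closure size = 1 (its accept is not ε-reachable, so the closure stops there)
  (0(100)*)* : the star's fresh start ε-reaches both the body's start and the fresh accept: C = 2 + 1 = 3
  (1 ∪ 0)(0(100)*)* : C equals the left operand's closure size = 3 (its accept is not ε-reachable, so the closure stops there)

3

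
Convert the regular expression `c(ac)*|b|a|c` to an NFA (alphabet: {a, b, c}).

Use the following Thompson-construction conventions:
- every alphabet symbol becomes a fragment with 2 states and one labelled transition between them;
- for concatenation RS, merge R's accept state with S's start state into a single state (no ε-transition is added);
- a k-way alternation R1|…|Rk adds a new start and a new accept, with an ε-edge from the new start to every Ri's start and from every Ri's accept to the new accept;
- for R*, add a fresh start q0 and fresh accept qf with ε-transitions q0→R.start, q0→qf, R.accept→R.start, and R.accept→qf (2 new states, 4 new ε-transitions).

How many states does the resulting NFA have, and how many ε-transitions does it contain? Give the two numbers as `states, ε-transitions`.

14, 12

By structural recursion:
Each of the 6 symbol leaves contributes 2 states and 0 ε-transitions.
  ac : 3 states, 0 ε-transitions
  (ac)* : 5 states, 4 ε-transitions
  c(ac)* : 6 states, 4 ε-transitions
  c(ac)*|b|a|c : 14 states, 12 ε-transitions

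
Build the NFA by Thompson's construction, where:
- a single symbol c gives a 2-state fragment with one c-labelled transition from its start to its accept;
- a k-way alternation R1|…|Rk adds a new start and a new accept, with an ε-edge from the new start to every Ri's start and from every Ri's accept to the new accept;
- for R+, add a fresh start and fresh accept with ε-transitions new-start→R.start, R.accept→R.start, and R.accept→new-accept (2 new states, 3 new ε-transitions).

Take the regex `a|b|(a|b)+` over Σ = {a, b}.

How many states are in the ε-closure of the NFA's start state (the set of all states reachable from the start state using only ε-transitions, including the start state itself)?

7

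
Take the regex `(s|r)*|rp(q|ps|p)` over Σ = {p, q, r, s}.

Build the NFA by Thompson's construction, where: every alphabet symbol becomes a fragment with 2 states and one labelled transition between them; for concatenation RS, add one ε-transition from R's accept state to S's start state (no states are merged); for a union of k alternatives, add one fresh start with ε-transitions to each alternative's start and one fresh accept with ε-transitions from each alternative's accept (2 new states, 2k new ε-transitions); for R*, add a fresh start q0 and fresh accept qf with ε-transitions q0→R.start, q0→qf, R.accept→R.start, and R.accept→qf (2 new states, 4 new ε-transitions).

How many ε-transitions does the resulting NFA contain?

21

Per subexpression:
Each of the 8 symbol leaves contributes 0 ε-transitions.
  s|r — 4 ε-transitions
  (s|r)* — 8 ε-transitions
  ps — 1 ε-transition
  q|ps|p — 7 ε-transitions
  rp(q|ps|p) — 9 ε-transitions
  (s|r)*|rp(q|ps|p) — 21 ε-transitions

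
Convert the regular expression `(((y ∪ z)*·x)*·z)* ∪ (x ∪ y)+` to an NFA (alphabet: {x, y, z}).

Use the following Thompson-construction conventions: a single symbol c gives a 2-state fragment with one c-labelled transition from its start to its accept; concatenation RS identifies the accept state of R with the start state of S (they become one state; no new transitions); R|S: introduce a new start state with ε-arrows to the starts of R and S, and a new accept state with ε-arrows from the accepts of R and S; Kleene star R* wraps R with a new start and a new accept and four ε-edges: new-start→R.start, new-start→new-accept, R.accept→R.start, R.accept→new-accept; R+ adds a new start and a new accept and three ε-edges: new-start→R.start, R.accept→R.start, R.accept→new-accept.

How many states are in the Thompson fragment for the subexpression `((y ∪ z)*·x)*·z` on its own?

12

Fragment for `((y ∪ z)*·x)*·z`:
Each of the 4 symbol leaves contributes a 2-state fragment.
  y ∪ z : 6 states
  (y ∪ z)* : 8 states
  (y ∪ z)*·x : 9 states
  ((y ∪ z)*·x)* : 11 states
  ((y ∪ z)*·x)*·z : 12 states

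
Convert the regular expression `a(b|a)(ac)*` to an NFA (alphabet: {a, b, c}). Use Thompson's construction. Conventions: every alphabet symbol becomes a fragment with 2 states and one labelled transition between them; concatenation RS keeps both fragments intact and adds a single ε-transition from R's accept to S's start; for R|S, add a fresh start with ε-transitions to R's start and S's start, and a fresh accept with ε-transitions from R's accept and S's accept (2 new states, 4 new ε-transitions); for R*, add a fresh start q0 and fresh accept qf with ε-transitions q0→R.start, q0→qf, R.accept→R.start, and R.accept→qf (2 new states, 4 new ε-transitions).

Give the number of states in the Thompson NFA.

14

Building bottom-up:
Each of the 5 symbol leaves contributes a 2-state fragment.
  b|a → 6 states
  ac → 4 states
  (ac)* → 6 states
  a(b|a)(ac)* → 14 states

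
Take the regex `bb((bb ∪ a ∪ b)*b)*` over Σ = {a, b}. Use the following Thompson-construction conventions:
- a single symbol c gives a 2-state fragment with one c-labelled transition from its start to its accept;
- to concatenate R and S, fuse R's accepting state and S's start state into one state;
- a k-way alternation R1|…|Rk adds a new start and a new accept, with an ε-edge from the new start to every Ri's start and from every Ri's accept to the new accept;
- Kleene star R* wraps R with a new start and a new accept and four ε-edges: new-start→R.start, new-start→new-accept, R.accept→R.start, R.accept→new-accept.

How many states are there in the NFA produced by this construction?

16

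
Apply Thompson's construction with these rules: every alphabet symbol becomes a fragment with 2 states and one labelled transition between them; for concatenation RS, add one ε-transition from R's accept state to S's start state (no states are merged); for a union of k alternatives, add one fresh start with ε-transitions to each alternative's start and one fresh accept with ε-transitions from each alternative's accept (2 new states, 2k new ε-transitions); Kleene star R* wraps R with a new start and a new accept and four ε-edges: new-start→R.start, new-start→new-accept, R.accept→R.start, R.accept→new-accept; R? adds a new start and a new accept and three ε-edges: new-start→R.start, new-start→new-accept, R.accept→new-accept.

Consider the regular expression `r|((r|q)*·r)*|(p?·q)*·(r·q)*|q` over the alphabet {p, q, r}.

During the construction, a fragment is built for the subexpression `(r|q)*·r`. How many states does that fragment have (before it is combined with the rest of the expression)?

10

Fragment for `(r|q)*·r`:
Each of the 3 symbol leaves contributes a 2-state fragment.
  r|q = 6 states
  (r|q)* = 8 states
  (r|q)*·r = 10 states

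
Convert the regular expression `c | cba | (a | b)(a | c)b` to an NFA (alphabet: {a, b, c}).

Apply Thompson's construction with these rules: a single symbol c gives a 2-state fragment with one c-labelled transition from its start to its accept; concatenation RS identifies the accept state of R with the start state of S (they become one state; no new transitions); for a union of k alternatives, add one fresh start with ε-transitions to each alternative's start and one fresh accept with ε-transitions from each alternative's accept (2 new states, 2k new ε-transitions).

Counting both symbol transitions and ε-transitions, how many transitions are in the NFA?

Per subexpression:
Each of the 9 symbol leaves contributes 1 transition (1 symbol, 0 ε).
  cba — 3 transitions (3 symbol, 0 ε)
  a | b — 6 transitions (2 symbol, 4 ε)
  a | c — 6 transitions (2 symbol, 4 ε)
  (a | b)(a | c)b — 13 transitions (5 symbol, 8 ε)
  c | cba | (a | b)(a | c)b — 23 transitions (9 symbol, 14 ε)

23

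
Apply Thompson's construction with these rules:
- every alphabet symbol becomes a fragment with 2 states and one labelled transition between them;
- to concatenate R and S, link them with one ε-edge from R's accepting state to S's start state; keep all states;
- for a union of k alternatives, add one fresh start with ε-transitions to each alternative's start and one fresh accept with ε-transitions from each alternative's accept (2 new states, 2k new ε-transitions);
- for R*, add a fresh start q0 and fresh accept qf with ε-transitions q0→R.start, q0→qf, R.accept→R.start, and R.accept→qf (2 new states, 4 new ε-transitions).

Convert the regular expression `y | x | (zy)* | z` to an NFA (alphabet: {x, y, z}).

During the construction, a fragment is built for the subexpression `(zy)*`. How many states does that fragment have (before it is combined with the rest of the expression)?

6

Fragment for `(zy)*`:
Each of the 2 symbol leaves contributes a 2-state fragment.
  zy : 4 states
  (zy)* : 6 states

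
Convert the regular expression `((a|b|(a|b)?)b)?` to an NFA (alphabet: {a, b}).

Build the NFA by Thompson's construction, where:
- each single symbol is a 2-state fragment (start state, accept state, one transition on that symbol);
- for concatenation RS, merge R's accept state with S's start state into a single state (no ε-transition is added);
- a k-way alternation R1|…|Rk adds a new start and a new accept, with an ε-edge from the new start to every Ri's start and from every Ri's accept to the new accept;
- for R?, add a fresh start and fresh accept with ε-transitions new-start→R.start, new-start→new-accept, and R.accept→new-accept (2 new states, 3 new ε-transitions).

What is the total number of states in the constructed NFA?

Bottom-up over the parse tree:
Each of the 5 symbol leaves contributes a 2-state fragment.
  a|b : 6 states
  (a|b)? : 8 states
  a|b|(a|b)? : 14 states
  (a|b|(a|b)?)b : 15 states
  ((a|b|(a|b)?)b)? : 17 states

17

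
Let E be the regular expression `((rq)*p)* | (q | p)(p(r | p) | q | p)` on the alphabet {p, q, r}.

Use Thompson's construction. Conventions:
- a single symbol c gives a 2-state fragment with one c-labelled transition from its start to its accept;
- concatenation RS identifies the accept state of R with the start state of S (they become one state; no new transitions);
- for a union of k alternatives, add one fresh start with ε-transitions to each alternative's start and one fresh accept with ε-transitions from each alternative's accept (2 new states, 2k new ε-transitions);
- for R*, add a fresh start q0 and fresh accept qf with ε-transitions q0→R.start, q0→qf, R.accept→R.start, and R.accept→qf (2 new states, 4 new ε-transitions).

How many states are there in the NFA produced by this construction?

28

Recursing over subexpressions:
Each of the 10 symbol leaves contributes a 2-state fragment.
  rq — 3 states
  (rq)* — 5 states
  (rq)*p — 6 states
  ((rq)*p)* — 8 states
  q | p — 6 states
  r | p — 6 states
  p(r | p) — 7 states
  p(r | p) | q | p — 13 states
  (q | p)(p(r | p) | q | p) — 18 states
  ((rq)*p)* | (q | p)(p(r | p) | q | p) — 28 states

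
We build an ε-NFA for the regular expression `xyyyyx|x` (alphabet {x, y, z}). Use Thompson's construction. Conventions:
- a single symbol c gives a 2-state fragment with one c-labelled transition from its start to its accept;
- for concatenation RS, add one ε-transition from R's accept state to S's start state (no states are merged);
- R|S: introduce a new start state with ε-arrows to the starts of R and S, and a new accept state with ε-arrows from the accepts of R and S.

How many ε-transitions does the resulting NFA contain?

Building bottom-up:
Each of the 7 symbol leaves contributes 0 ε-transitions.
  xyyyyx = 5 ε-transitions
  xyyyyx|x = 9 ε-transitions

9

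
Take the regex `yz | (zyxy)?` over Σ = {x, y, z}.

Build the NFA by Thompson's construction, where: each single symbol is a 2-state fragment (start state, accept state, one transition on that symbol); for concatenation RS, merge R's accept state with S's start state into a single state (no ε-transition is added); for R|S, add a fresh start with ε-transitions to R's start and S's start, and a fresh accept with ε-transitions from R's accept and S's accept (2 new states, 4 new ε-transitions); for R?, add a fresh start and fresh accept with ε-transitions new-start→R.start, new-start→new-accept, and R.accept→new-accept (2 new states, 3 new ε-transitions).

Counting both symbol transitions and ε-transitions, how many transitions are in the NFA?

13

By structural recursion:
Each of the 6 symbol leaves contributes 1 transition (1 symbol, 0 ε).
  yz → 2 transitions (2 symbol, 0 ε)
  zyxy → 4 transitions (4 symbol, 0 ε)
  (zyxy)? → 7 transitions (4 symbol, 3 ε)
  yz | (zyxy)? → 13 transitions (6 symbol, 7 ε)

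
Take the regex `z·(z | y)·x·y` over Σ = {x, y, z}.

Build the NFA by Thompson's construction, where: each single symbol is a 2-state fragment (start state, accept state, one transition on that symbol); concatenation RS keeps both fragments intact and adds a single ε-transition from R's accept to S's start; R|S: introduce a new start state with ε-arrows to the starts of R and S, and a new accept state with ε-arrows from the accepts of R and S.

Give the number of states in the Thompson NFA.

12

Bottom-up over the parse tree:
Each of the 5 symbol leaves contributes a 2-state fragment.
  z | y = 6 states
  z·(z | y)·x·y = 12 states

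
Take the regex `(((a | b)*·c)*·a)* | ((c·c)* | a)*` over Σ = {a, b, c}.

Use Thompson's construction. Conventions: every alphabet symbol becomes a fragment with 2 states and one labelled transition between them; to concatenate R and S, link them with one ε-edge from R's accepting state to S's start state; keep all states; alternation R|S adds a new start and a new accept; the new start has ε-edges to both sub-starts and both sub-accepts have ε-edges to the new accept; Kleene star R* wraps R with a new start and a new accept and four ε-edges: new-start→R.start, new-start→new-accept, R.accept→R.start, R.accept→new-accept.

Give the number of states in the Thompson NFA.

30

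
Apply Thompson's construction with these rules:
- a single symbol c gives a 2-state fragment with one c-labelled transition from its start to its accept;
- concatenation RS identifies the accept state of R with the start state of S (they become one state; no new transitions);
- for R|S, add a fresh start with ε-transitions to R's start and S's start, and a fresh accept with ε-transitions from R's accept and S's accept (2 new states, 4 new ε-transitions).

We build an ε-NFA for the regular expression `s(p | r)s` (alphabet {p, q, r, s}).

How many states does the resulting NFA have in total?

Bottom-up over the parse tree:
Each of the 4 symbol leaves contributes a 2-state fragment.
  p | r : 6 states
  s(p | r)s : 8 states

8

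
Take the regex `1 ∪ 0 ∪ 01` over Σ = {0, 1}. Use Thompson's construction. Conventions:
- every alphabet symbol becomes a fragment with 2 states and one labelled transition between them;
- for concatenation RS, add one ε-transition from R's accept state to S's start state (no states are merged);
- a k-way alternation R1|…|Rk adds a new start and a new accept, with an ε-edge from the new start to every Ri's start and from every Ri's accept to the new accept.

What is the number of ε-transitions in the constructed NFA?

By structural recursion:
Each of the 4 symbol leaves contributes 0 ε-transitions.
  01 → 1 ε-transition
  1 ∪ 0 ∪ 01 → 7 ε-transitions

7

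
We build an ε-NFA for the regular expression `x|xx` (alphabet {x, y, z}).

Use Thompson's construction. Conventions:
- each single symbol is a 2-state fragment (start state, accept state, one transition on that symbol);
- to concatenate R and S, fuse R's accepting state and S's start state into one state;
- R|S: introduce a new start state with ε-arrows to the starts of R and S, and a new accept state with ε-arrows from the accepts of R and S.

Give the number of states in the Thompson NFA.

7

By structural recursion:
Each of the 3 symbol leaves contributes a 2-state fragment.
  xx → 3 states
  x|xx → 7 states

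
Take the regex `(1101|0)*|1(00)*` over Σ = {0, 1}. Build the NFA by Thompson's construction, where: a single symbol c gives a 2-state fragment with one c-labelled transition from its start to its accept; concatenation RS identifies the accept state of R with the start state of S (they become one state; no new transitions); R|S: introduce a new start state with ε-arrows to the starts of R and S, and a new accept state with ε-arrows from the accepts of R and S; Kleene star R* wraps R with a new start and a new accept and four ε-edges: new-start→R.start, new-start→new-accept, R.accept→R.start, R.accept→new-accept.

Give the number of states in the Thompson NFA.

19

Recursing over subexpressions:
Each of the 8 symbol leaves contributes a 2-state fragment.
  1101 : 5 states
  1101|0 : 9 states
  (1101|0)* : 11 states
  00 : 3 states
  (00)* : 5 states
  1(00)* : 6 states
  (1101|0)*|1(00)* : 19 states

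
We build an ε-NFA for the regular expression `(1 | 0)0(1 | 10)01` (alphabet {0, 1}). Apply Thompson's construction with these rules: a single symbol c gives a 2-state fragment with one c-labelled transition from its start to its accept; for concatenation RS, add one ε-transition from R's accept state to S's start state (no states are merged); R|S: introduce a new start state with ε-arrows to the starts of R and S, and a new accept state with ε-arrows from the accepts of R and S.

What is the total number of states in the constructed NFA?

Bottom-up over the parse tree:
Each of the 8 symbol leaves contributes a 2-state fragment.
  1 | 0 — 6 states
  10 — 4 states
  1 | 10 — 8 states
  (1 | 0)0(1 | 10)01 — 20 states

20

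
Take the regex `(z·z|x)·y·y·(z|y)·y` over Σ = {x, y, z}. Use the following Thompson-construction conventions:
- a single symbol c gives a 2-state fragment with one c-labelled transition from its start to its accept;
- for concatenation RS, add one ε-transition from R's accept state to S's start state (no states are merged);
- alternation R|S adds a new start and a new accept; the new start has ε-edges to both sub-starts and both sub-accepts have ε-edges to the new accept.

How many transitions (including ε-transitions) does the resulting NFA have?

Per subexpression:
Each of the 8 symbol leaves contributes 1 transition (1 symbol, 0 ε).
  z·z : 3 transitions (2 symbol, 1 ε)
  z·z|x : 8 transitions (3 symbol, 5 ε)
  z|y : 6 transitions (2 symbol, 4 ε)
  (z·z|x)·y·y·(z|y)·y : 21 transitions (8 symbol, 13 ε)

21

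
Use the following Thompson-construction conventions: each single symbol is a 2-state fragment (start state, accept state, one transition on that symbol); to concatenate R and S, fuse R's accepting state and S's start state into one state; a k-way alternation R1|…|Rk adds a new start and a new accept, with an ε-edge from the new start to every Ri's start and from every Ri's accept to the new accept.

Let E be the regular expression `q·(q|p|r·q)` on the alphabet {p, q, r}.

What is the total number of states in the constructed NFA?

10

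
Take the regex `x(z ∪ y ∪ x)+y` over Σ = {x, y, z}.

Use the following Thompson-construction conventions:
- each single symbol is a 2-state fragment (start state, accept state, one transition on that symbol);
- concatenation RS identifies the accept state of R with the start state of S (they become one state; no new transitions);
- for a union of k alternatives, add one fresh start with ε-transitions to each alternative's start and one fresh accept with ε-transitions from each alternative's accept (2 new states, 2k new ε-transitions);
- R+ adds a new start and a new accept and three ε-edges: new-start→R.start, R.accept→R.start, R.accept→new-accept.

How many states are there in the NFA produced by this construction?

12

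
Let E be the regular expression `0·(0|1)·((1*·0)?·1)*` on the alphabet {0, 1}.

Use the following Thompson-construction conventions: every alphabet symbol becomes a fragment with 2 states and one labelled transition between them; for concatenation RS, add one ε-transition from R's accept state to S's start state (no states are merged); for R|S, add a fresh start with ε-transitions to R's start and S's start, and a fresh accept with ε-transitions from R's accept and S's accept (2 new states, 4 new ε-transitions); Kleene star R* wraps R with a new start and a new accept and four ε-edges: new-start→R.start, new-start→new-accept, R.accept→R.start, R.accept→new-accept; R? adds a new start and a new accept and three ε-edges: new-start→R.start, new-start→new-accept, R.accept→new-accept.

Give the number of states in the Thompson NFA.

Recursing over subexpressions:
Each of the 6 symbol leaves contributes a 2-state fragment.
  0|1 : 6 states
  1* : 4 states
  1*·0 : 6 states
  (1*·0)? : 8 states
  (1*·0)?·1 : 10 states
  ((1*·0)?·1)* : 12 states
  0·(0|1)·((1*·0)?·1)* : 20 states

20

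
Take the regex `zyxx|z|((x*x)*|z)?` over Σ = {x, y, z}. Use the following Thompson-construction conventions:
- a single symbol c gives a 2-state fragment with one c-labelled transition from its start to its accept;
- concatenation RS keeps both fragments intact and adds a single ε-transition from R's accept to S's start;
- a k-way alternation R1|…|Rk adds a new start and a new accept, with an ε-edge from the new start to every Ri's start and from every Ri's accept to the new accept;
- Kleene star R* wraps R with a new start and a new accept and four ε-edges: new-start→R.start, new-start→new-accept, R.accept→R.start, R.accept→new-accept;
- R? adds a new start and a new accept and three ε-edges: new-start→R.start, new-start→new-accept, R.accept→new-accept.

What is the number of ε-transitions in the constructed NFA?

25

Recursing over subexpressions:
Each of the 8 symbol leaves contributes 0 ε-transitions.
  zyxx — 3 ε-transitions
  x* — 4 ε-transitions
  x*x — 5 ε-transitions
  (x*x)* — 9 ε-transitions
  (x*x)*|z — 13 ε-transitions
  ((x*x)*|z)? — 16 ε-transitions
  zyxx|z|((x*x)*|z)? — 25 ε-transitions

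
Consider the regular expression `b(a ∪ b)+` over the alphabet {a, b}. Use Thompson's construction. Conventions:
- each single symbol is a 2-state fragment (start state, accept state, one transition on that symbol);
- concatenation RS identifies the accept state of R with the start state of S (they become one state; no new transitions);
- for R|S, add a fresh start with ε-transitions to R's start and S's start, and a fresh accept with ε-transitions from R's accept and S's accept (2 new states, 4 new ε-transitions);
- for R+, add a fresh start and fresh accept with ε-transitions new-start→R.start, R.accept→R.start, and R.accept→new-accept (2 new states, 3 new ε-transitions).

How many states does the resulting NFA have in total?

9

Recursing over subexpressions:
Each of the 3 symbol leaves contributes a 2-state fragment.
  a ∪ b → 6 states
  (a ∪ b)+ → 8 states
  b(a ∪ b)+ → 9 states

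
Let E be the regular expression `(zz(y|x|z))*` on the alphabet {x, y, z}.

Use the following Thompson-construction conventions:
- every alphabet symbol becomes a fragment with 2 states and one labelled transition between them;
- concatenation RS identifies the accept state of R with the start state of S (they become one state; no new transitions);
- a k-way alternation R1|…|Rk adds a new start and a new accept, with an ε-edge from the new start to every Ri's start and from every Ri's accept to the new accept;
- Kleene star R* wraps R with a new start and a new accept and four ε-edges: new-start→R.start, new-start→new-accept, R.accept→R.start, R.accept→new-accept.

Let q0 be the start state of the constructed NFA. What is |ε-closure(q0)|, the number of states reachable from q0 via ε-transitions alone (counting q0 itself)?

3

Work bottom-up. For each fragment F, track |ε-closure(F.start)| and whether F's accept lies in that closure (i.e. whether F accepts ε). A single-symbol fragment has closure size 1 and does not accept ε.
  y|x|z — |closure| = 1 + 1 + 1 + 1 = 4 (the new accept is not ε-reachable since no branch accepts ε)
  zz(y|x|z) — |closure| equals the left operand's closure size = 1 (its accept is not ε-reachable, so the closure stops there)
  (zz(y|x|z))* — new start has ε-edges to the inner start and to the new accept, so |closure| = 2 + 1 = 3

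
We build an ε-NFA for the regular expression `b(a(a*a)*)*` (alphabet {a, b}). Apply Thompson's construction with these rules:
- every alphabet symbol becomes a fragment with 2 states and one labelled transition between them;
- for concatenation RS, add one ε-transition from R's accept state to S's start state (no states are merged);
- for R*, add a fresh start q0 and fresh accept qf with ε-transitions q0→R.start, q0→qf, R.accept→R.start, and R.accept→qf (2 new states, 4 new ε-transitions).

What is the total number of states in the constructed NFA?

14

Bottom-up over the parse tree:
Each of the 4 symbol leaves contributes a 2-state fragment.
  a* → 4 states
  a*a → 6 states
  (a*a)* → 8 states
  a(a*a)* → 10 states
  (a(a*a)*)* → 12 states
  b(a(a*a)*)* → 14 states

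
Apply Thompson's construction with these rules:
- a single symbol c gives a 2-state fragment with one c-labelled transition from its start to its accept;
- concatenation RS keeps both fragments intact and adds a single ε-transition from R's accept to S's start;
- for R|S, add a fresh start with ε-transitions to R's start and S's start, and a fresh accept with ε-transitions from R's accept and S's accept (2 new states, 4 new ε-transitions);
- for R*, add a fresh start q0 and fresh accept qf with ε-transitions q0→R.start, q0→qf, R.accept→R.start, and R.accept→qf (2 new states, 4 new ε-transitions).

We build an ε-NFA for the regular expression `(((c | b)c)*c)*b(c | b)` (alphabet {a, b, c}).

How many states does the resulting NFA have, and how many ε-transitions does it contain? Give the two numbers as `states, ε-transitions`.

22, 20

Building bottom-up:
Each of the 7 symbol leaves contributes 2 states and 0 ε-transitions.
  c | b — 6 states, 4 ε-transitions
  (c | b)c — 8 states, 5 ε-transitions
  ((c | b)c)* — 10 states, 9 ε-transitions
  ((c | b)c)*c — 12 states, 10 ε-transitions
  (((c | b)c)*c)* — 14 states, 14 ε-transitions
  c | b — 6 states, 4 ε-transitions
  (((c | b)c)*c)*b(c | b) — 22 states, 20 ε-transitions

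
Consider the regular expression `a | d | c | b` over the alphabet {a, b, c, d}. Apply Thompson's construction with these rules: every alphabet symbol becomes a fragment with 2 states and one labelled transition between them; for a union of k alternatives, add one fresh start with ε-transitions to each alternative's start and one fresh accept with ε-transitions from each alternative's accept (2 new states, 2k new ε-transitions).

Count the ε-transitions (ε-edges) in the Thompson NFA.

8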